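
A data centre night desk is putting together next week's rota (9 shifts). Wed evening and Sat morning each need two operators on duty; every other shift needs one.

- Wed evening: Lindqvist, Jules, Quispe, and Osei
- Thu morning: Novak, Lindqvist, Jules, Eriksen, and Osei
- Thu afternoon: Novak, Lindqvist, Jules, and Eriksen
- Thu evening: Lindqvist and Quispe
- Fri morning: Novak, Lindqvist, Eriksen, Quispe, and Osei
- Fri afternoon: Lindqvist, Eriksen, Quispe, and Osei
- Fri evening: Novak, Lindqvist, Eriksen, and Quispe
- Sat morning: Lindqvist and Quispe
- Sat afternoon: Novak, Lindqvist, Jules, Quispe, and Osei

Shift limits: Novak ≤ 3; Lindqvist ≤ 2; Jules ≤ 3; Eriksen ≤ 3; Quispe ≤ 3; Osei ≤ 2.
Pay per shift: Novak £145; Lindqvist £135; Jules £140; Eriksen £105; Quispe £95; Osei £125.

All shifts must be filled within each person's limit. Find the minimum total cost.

Sat morning can only be covered by Lindqvist and Quispe, so that assignment is forced.
Picking the cheapest available operator for each shift independently would cost £1135, but that ignores the shift limits.
An optimal schedule: Wed evening→Lindqvist+Jules, Thu morning→Eriksen, Thu afternoon→Eriksen, Thu evening→Quispe, Fri morning→Osei, Fri afternoon→Quispe, Fri evening→Eriksen, Sat morning→Quispe+Lindqvist, Sat afternoon→Osei.
Total: 135 + 140 + 105 + 105 + 95 + 125 + 95 + 105 + 95 + 135 + 125 = £1260.

£1260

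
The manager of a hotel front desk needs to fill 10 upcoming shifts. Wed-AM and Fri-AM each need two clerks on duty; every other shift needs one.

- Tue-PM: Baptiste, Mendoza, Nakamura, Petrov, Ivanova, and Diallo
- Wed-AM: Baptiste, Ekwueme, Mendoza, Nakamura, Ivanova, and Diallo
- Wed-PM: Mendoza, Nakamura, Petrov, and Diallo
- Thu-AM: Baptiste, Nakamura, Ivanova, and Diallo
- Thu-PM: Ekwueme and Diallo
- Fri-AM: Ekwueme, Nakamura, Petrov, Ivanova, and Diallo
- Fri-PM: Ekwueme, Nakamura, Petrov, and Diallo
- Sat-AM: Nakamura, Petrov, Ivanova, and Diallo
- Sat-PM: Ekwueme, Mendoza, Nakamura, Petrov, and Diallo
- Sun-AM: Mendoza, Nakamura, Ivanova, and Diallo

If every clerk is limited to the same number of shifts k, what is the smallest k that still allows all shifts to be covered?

With 7 clerks and 12 worker-slots to fill, someone must work at least ⌈12/7⌉ = 2 shifts, so k ≥ 2.
k = 2 works: Tue-PM→Baptiste, Wed-AM→Ivanova+Diallo, Wed-PM→Mendoza, Thu-AM→Baptiste, Thu-PM→Ekwueme, Fri-AM→Petrov+Ivanova, Fri-PM→Ekwueme, Sat-AM→Nakamura, Sat-PM→Nakamura, Sun-AM→Mendoza.
Loads: Baptiste 2, Ekwueme 2, Mendoza 2, Nakamura 2, Petrov 1, Ivanova 2, Diallo 1 — all ≤ 2.

2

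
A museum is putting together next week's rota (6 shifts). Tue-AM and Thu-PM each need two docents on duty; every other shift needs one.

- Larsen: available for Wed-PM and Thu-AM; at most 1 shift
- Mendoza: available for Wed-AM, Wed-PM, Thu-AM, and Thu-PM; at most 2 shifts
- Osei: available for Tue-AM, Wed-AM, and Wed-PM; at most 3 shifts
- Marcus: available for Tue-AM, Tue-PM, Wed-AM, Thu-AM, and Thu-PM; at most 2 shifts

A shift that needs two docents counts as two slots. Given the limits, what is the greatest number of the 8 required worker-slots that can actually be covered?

7

Total capacity across all docents is 1+2+3+2 = 8, and 8 slots are needed, so at most 8 can be filled.
Shifts {Tue-AM, Tue-PM, Thu-PM} need 5 slots but only Mendoza, Osei, and Marcus are available for them, supplying at most 4 — so at least 1 slot must go unfilled.
An assignment achieving 7: Tue-AM→Osei+Marcus, Tue-PM→Marcus, Wed-AM→Mendoza, Wed-PM→Osei, Thu-AM→Larsen, Thu-PM→Mendoza.
Loads: Larsen 1/1, Mendoza 2/2, Osei 2/3, Marcus 2/2.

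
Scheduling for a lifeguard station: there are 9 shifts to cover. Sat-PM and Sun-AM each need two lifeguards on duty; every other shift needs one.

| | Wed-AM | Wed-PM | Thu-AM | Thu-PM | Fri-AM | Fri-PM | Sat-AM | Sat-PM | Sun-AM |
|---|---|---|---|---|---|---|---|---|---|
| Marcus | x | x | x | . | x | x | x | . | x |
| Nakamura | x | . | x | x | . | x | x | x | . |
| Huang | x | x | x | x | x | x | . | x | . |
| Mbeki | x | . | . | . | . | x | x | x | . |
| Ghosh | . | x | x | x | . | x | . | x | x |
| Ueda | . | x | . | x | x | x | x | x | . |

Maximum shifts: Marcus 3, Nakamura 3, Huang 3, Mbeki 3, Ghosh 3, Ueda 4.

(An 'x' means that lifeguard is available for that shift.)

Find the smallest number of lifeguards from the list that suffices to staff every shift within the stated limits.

11 slots to fill and no one can take more than 4, so at least ⌈11/4⌉ = 3 lifeguards are needed.
Any 3 lifeguards together have capacity at most 4+3+3 = 10 < 11 slots, so 3 can never suffice.
Marcus, Nakamura, Huang, and Ghosh alone can cover everything: Wed-AM→Nakamura, Wed-PM→Huang, Thu-AM→Huang, Thu-PM→Nakamura, Fri-AM→Marcus, Fri-PM→Ghosh, Sat-AM→Marcus, Sat-PM→Nakamura+Huang, Sun-AM→Marcus+Ghosh.

4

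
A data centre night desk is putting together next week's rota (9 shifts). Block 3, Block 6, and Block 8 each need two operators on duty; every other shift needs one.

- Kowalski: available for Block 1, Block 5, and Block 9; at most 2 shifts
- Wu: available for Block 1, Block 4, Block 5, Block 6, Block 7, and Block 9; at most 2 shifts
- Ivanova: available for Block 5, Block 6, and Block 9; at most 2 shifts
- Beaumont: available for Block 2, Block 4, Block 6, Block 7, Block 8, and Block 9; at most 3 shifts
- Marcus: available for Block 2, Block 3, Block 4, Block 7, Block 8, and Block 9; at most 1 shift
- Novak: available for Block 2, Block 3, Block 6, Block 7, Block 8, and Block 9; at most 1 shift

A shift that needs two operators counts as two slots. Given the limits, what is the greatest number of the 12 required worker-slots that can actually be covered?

11

Total capacity across all operators is 2+2+2+3+1+1 = 11, and 12 slots are needed, so at most 11 can be filled.
An assignment achieving 11: Block 1→Kowalski, Block 2→Beaumont, Block 3→Marcus+Novak, Block 4→Wu, Block 5→Kowalski, Block 6→Wu+Ivanova, Block 7→Beaumont, Block 8→Beaumont, Block 9→Ivanova.
Loads: Kowalski 2/2, Wu 2/2, Ivanova 2/2, Beaumont 3/3, Marcus 1/1, Novak 1/1.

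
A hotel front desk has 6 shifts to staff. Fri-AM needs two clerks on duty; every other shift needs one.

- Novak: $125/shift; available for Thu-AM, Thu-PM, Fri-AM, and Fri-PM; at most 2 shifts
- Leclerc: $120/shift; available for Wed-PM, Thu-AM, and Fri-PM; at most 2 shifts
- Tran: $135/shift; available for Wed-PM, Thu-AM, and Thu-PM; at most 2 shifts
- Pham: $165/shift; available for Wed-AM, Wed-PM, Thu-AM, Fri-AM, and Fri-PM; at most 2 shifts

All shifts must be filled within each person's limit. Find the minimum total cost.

$955

Wed-AM can only be covered by Pham, so that assignment is forced.
Fri-AM can only be covered by Novak and Pham, so that assignment is forced.
Picking the cheapest available clerk for each shift independently would cost $940, but that ignores the shift limits.
An optimal schedule: Wed-AM→Pham, Wed-PM→Leclerc, Thu-AM→Tran, Thu-PM→Novak, Fri-AM→Novak+Pham, Fri-PM→Leclerc.
Total: 165 + 120 + 135 + 125 + 125 + 165 + 120 = $955.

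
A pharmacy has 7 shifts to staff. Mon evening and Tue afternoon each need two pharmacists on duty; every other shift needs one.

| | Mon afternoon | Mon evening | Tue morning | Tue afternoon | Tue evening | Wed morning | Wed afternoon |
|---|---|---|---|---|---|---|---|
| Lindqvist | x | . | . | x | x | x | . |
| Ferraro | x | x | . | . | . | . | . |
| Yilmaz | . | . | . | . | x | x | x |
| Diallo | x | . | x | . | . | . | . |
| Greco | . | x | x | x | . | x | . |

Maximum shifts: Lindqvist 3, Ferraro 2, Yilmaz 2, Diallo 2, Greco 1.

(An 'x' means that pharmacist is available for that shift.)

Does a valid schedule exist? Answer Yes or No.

No

Total capacity is 10 and 9 slots are needed, so capacity alone doesn't rule it out.
Shifts {Mon evening, Tue afternoon} need 4 worker-slots in total, but the pharmacists available for any of those shifts (Lindqvist, Ferraro, and Greco) can supply at most 3 among them. So no valid schedule exists.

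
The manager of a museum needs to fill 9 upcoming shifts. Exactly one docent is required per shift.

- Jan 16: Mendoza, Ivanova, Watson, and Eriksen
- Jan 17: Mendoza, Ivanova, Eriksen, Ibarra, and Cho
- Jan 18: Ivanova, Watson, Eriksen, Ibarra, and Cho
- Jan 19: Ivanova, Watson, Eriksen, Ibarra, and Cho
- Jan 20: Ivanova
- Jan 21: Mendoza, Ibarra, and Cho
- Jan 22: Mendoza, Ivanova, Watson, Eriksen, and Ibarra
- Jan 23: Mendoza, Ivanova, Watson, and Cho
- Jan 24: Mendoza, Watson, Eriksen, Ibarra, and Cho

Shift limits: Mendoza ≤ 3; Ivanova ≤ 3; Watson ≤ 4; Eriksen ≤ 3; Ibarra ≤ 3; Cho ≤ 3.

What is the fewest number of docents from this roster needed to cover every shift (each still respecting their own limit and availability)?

9 slots to fill and no one can take more than 4, so at least ⌈9/4⌉ = 3 docents are needed.
Mendoza, Ivanova, and Watson alone can cover everything: Jan 16→Watson, Jan 17→Mendoza, Jan 18→Ivanova, Jan 19→Ivanova, Jan 20→Ivanova, Jan 21→Mendoza, Jan 22→Watson, Jan 23→Watson, Jan 24→Mendoza.

3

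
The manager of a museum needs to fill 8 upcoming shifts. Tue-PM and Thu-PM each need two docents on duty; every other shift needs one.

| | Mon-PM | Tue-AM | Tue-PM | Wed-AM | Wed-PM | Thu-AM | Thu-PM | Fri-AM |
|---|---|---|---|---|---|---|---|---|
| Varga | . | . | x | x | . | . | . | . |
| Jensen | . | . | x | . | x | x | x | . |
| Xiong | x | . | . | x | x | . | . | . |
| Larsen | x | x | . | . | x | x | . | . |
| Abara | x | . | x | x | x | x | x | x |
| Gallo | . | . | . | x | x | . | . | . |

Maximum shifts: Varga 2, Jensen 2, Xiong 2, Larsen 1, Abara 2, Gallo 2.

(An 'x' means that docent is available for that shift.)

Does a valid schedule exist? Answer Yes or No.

Total capacity is 11 and 10 slots are needed, so capacity alone doesn't rule it out.
Shifts {Tue-AM, Tue-PM, Thu-AM, Thu-PM, Fri-AM} need 7 worker-slots in total, but the docents available for any of those shifts (Varga, Jensen, Larsen, and Abara) can supply at most 6 among them. So no valid schedule exists.

No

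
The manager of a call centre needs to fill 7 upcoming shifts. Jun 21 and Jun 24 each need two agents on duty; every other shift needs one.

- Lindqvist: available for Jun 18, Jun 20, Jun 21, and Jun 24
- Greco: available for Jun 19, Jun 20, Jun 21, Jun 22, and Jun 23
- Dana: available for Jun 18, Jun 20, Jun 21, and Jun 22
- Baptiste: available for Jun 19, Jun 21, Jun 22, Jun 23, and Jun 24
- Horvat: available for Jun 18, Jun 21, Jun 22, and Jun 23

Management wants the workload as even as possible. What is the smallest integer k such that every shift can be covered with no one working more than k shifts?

With 5 agents and 9 worker-slots to fill, someone must work at least ⌈9/5⌉ = 2 shifts, so k ≥ 2.
k = 2 works: Jun 18→Lindqvist, Jun 19→Greco, Jun 20→Greco, Jun 21→Dana+Horvat, Jun 22→Dana, Jun 23→Baptiste, Jun 24→Lindqvist+Baptiste.
Loads: Lindqvist 2, Greco 2, Dana 2, Baptiste 2, Horvat 1 — all ≤ 2.

2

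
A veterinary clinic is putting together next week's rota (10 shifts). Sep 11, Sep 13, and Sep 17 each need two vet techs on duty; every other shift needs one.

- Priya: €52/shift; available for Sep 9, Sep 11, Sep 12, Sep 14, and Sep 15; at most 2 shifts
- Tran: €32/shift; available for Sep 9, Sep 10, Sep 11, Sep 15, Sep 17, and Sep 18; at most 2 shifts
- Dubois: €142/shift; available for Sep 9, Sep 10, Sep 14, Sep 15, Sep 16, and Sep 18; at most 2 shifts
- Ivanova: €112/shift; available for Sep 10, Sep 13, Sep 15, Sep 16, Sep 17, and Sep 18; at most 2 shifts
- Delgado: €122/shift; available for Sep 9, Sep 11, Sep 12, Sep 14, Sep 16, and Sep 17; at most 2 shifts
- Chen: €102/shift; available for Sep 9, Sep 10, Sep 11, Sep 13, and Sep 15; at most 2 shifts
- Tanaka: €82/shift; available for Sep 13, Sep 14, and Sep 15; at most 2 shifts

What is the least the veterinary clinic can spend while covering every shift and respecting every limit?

Picking the cheapest available vet tech for each shift independently would cost €756, but that ignores the shift limits.
An optimal schedule: Sep 9→Delgado, Sep 10→Chen, Sep 11→Priya+Delgado, Sep 12→Priya, Sep 13→Tanaka+Chen, Sep 14→Tanaka, Sep 15→Dubois, Sep 16→Ivanova, Sep 17→Tran+Ivanova, Sep 18→Tran.
Total: 122 + 102 + 52 + 122 + 52 + 82 + 102 + 82 + 142 + 112 + 32 + 112 + 32 = €1146.

€1146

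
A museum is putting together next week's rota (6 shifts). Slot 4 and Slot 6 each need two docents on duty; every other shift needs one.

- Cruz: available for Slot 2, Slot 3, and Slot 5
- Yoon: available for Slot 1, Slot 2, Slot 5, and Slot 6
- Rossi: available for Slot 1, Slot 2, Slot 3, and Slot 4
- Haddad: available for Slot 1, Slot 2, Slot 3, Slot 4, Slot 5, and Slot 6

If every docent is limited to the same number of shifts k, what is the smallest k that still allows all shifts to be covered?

2

With 4 docents and 8 worker-slots to fill, someone must work at least ⌈8/4⌉ = 2 shifts, so k ≥ 2.
k = 2 works: Slot 1→Yoon, Slot 2→Rossi, Slot 3→Cruz, Slot 4→Rossi+Haddad, Slot 5→Cruz, Slot 6→Yoon+Haddad.
Loads: Cruz 2, Yoon 2, Rossi 2, Haddad 2 — all ≤ 2.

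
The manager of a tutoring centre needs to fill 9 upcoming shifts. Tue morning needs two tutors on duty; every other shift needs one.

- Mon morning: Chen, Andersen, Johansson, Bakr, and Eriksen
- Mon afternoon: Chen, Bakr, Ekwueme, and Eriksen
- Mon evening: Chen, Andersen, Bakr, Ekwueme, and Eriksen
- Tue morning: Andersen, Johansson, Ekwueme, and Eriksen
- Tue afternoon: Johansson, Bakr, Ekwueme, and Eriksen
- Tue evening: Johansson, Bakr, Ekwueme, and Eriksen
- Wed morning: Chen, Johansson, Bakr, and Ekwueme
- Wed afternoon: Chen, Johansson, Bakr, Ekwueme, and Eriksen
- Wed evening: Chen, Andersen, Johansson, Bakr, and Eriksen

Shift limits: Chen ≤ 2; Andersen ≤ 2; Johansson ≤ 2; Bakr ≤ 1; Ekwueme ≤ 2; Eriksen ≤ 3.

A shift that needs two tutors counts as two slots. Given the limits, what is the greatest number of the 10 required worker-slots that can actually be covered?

Total capacity across all tutors is 2+2+2+1+2+3 = 12, and 10 slots are needed, so at most 10 can be filled.
An assignment achieving 10: Mon morning→Andersen, Mon afternoon→Chen, Mon evening→Ekwueme, Tue morning→Andersen+Johansson, Tue afternoon→Johansson, Tue evening→Bakr, Wed morning→Chen, Wed afternoon→Ekwueme, Wed evening→Eriksen.
Loads: Chen 2/2, Andersen 2/2, Johansson 2/2, Bakr 1/1, Ekwueme 2/2, Eriksen 1/3.

10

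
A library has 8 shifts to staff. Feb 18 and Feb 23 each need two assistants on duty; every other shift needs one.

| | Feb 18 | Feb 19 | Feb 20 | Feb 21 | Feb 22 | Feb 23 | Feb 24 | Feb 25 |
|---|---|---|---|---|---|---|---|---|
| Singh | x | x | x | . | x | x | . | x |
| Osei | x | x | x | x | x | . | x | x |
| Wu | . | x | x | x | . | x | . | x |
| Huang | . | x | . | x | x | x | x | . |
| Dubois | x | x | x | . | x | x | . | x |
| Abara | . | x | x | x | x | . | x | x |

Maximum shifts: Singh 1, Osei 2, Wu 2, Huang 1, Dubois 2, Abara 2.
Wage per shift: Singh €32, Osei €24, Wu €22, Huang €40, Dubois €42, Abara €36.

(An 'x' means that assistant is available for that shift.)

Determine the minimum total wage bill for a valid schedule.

Picking the cheapest available assistant for each shift independently would cost €246, but that ignores the shift limits.
An optimal schedule: Feb 18→Singh+Osei, Feb 19→Abara, Feb 20→Wu, Feb 21→Wu, Feb 22→Dubois, Feb 23→Huang+Dubois, Feb 24→Osei, Feb 25→Abara.
Total: 32 + 24 + 36 + 22 + 22 + 42 + 40 + 42 + 24 + 36 = €320.

€320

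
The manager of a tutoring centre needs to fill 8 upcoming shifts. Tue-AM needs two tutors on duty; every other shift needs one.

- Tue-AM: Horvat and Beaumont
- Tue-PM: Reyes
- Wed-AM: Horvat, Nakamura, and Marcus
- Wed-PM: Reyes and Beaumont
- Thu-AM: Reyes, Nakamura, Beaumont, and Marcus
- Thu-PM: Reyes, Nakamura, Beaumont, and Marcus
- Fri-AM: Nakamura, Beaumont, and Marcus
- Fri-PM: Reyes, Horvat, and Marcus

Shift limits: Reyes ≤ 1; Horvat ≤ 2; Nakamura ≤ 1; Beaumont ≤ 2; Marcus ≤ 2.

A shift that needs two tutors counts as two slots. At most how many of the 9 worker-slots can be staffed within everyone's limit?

Total capacity across all tutors is 1+2+1+2+2 = 8, and 9 slots are needed, so at most 8 can be filled.
An assignment achieving 8: Tue-AM→Horvat+Beaumont, Tue-PM→Reyes, Wed-AM→Horvat, Wed-PM→Beaumont, Thu-AM→Marcus, Fri-AM→Nakamura, Fri-PM→Marcus.
Loads: Reyes 1/1, Horvat 2/2, Nakamura 1/1, Beaumont 2/2, Marcus 2/2.

8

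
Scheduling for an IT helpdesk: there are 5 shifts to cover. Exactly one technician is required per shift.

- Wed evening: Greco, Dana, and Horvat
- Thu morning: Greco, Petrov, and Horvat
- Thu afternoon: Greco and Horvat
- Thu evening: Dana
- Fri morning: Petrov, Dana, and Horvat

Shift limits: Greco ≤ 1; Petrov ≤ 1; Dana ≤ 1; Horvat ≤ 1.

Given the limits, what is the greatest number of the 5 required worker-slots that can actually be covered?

Total capacity across all technicians is 1+1+1+1 = 4, and 5 slots are needed, so at most 4 can be filled.
An assignment achieving 4: Wed evening→Horvat, Thu morning→Petrov, Thu afternoon→Greco, Thu evening→Dana.
Loads: Greco 1/1, Petrov 1/1, Dana 1/1, Horvat 1/1.

4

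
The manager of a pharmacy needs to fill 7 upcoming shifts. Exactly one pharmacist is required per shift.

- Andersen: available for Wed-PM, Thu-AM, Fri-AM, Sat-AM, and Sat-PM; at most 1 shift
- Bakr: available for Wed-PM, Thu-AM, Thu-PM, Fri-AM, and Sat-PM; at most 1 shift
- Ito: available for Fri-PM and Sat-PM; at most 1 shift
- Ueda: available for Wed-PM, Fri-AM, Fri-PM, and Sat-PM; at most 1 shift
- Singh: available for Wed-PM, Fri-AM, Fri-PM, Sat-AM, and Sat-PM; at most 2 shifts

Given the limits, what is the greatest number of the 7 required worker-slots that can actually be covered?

6

Total capacity across all pharmacists is 1+1+1+1+2 = 6, and 7 slots are needed, so at most 6 can be filled.
An assignment achieving 6: Wed-PM→Ueda, Thu-AM→Andersen, Thu-PM→Bakr, Fri-AM→Singh, Fri-PM→Ito, Sat-AM→Singh.
Loads: Andersen 1/1, Bakr 1/1, Ito 1/1, Ueda 1/1, Singh 2/2.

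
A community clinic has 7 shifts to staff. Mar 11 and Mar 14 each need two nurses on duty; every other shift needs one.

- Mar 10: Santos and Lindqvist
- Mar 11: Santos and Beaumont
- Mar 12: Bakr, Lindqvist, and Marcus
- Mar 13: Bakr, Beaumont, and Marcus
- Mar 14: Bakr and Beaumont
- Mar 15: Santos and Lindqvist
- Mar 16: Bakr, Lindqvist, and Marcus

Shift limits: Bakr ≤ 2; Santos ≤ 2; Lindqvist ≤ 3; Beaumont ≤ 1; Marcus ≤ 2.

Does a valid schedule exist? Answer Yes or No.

No

Total capacity is 10 and 9 slots are needed, so capacity alone doesn't rule it out.
Shifts {Mar 11, Mar 14} need 4 worker-slots in total, but the nurses available for any of those shifts (Bakr, Santos, and Beaumont) can supply at most 3 among them. So no valid schedule exists.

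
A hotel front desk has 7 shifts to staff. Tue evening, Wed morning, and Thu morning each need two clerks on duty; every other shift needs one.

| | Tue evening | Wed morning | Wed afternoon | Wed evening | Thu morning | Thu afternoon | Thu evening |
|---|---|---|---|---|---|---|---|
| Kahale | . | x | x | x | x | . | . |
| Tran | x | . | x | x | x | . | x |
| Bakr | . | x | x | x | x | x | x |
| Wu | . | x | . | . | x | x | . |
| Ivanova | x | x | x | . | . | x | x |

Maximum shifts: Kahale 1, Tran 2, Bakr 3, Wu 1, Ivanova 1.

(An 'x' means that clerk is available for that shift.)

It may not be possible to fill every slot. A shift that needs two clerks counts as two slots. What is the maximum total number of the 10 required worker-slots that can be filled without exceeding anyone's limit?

Total capacity across all clerks is 1+2+3+1+1 = 8, and 10 slots are needed, so at most 8 can be filled.
An assignment achieving 8: Tue evening→Tran+Ivanova, Wed morning→Bakr+Wu, Wed afternoon→Bakr, Wed evening→Kahale, Thu afternoon→Bakr, Thu evening→Tran.
Loads: Kahale 1/1, Tran 2/2, Bakr 3/3, Wu 1/1, Ivanova 1/1.

8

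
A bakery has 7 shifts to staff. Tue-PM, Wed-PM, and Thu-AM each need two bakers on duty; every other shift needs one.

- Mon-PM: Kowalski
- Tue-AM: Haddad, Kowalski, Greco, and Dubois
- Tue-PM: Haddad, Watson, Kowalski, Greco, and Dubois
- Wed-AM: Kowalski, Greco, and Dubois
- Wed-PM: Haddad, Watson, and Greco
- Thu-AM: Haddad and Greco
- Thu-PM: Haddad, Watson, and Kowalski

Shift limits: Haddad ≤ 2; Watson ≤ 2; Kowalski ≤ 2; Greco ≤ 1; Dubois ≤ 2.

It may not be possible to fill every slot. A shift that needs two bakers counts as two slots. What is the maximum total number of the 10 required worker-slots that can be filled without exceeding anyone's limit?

Total capacity across all bakers is 2+2+2+1+2 = 9, and 10 slots are needed, so at most 9 can be filled.
An assignment achieving 9: Mon-PM→Kowalski, Tue-AM→Dubois, Tue-PM→Dubois, Wed-AM→Kowalski, Wed-PM→Haddad+Watson, Thu-AM→Haddad+Greco, Thu-PM→Watson.
Loads: Haddad 2/2, Watson 2/2, Kowalski 2/2, Greco 1/1, Dubois 2/2.

9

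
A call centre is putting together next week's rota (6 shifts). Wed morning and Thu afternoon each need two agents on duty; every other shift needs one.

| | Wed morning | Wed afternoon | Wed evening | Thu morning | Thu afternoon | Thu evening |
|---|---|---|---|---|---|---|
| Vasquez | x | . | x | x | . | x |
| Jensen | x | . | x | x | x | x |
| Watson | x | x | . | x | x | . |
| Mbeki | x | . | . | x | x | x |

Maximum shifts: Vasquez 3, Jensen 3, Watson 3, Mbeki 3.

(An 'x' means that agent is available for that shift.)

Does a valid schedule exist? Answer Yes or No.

Yes

Wed afternoon can only be covered by Watson, so that assignment is forced.
One valid schedule: Wed morning→Jensen+Watson, Wed afternoon→Watson, Wed evening→Vasquez, Thu morning→Vasquez, Thu afternoon→Jensen+Watson, Thu evening→Vasquez.
Loads: Vasquez 3/3, Jensen 2/3, Watson 3/3, Mbeki 0/3 — all within limits.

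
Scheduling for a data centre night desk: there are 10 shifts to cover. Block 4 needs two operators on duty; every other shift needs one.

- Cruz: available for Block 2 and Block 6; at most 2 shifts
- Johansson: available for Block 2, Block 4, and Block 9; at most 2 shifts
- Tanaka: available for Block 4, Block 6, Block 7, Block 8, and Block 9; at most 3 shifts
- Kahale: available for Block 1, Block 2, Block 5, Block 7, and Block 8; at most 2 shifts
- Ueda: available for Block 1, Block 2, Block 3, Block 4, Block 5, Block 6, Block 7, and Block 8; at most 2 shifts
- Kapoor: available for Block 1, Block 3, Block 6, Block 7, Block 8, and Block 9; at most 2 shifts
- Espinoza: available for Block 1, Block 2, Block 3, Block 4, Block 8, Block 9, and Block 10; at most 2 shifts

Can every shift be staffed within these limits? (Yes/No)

Yes

Block 10 can only be covered by Espinoza, so that assignment is forced.
One valid schedule: Block 1→Kahale, Block 2→Cruz, Block 3→Ueda, Block 4→Johansson+Tanaka, Block 5→Kahale, Block 6→Cruz, Block 7→Tanaka, Block 8→Tanaka, Block 9→Johansson, Block 10→Espinoza.
Loads: Cruz 2/2, Johansson 2/2, Tanaka 3/3, Kahale 2/2, Ueda 1/2, Kapoor 0/2, Espinoza 1/2 — all within limits.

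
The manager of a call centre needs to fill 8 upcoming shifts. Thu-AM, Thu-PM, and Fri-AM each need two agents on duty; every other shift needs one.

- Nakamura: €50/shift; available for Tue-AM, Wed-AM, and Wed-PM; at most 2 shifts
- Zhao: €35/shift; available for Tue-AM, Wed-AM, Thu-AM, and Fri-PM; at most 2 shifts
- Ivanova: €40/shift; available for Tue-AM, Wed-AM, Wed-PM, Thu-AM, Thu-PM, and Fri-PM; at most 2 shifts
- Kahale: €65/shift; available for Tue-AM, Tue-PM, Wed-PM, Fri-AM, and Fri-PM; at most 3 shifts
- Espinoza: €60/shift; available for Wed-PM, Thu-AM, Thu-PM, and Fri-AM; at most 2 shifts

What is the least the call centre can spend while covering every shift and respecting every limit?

€565

Tue-PM can only be covered by Kahale, so that assignment is forced.
Thu-PM can only be covered by Ivanova and Espinoza, so that assignment is forced.
Fri-AM can only be covered by Kahale and Espinoza, so that assignment is forced.
Picking the cheapest available agent for each shift independently would cost €510, but that ignores the shift limits.
An optimal schedule: Tue-AM→Nakamura, Tue-PM→Kahale, Wed-AM→Nakamura, Wed-PM→Kahale, Thu-AM→Zhao+Ivanova, Thu-PM→Ivanova+Espinoza, Fri-AM→Kahale+Espinoza, Fri-PM→Zhao.
Total: 50 + 65 + 50 + 65 + 35 + 40 + 40 + 60 + 65 + 60 + 35 = €565.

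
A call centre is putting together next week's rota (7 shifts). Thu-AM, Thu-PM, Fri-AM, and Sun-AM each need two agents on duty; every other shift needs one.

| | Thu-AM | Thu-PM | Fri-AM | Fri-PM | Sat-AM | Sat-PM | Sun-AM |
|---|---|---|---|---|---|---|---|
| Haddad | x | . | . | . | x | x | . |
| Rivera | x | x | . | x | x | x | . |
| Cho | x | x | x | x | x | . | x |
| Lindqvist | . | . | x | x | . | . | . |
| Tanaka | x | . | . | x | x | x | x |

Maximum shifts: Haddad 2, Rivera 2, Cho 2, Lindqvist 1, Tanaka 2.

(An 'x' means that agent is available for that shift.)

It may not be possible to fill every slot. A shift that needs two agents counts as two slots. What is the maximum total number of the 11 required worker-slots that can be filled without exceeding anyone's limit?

9

Total capacity across all agents is 2+2+2+1+2 = 9, and 11 slots are needed, so at most 9 can be filled.
An assignment achieving 9: Thu-AM→Haddad+Rivera, Thu-PM→Rivera+Cho, Fri-AM→Cho+Lindqvist, Fri-PM→Tanaka, Sat-PM→Haddad, Sun-AM→Tanaka.
Loads: Haddad 2/2, Rivera 2/2, Cho 2/2, Lindqvist 1/1, Tanaka 2/2.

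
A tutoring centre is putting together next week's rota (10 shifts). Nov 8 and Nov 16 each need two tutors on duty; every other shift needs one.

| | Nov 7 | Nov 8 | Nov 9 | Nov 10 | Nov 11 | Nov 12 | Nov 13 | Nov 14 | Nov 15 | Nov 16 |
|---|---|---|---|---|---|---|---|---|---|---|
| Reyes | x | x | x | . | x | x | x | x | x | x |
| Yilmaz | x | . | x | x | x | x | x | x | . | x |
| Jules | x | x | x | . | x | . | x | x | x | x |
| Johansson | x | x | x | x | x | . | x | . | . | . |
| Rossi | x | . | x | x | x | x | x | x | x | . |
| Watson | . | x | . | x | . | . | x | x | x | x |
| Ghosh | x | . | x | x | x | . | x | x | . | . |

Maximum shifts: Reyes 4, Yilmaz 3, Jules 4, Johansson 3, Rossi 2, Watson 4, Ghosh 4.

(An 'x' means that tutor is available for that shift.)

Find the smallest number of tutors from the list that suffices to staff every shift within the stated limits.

3

12 slots to fill and no one can take more than 4, so at least ⌈12/4⌉ = 3 tutors are needed.
Reyes, Jules, and Watson alone can cover everything: Nov 7→Reyes, Nov 8→Jules+Watson, Nov 9→Reyes, Nov 10→Watson, Nov 11→Reyes, Nov 12→Reyes, Nov 13→Jules, Nov 14→Jules, Nov 15→Watson, Nov 16→Jules+Watson.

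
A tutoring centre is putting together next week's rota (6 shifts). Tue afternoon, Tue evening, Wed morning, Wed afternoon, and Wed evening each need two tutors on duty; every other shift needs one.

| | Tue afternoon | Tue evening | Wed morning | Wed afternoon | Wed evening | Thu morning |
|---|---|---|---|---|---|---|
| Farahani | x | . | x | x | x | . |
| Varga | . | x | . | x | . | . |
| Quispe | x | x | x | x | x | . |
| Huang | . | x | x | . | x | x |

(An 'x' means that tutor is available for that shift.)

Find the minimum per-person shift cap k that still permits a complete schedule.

3

With 4 tutors and 11 worker-slots to fill, someone must work at least ⌈11/4⌉ = 3 shifts, so k ≥ 3.
k = 3 works: Tue afternoon→Farahani+Quispe, Tue evening→Varga+Quispe, Wed morning→Farahani+Huang, Wed afternoon→Farahani+Varga, Wed evening→Quispe+Huang, Thu morning→Huang.
Loads: Farahani 3, Varga 2, Quispe 3, Huang 3 — all ≤ 3.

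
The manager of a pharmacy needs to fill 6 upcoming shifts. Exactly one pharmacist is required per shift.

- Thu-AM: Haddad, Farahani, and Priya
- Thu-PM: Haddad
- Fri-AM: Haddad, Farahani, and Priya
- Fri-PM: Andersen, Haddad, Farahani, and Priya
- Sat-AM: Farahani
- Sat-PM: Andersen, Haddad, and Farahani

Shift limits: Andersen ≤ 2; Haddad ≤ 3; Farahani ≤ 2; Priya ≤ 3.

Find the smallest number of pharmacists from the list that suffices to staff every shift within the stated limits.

6 slots to fill and no one can take more than 3, so at least ⌈6/3⌉ = 2 pharmacists are needed.
No set of 2 pharmacists can cover every shift (each such set leaves at least one shift with no one available or exceeds a cap).
Andersen, Haddad, and Farahani alone can cover everything: Thu-AM→Haddad, Thu-PM→Haddad, Fri-AM→Haddad, Fri-PM→Andersen, Sat-AM→Farahani, Sat-PM→Andersen.

3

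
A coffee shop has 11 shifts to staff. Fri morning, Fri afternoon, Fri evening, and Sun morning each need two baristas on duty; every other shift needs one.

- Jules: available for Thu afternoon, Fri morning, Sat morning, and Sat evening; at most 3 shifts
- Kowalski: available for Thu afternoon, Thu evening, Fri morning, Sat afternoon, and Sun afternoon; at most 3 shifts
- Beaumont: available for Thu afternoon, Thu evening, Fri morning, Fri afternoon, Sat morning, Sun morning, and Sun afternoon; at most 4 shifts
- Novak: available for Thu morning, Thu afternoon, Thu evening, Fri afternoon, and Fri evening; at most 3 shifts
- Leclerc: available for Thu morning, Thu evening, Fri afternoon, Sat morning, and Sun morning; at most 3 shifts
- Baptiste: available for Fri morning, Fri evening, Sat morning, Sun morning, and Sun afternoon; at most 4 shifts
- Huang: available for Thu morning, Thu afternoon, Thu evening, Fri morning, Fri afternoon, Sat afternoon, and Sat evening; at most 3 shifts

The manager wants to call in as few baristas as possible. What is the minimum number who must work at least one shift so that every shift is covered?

5

15 slots to fill and no one can take more than 4, so at least ⌈15/4⌉ = 4 baristas are needed.
Any 4 baristas together have capacity at most 4+4+3+3 = 14 < 15 slots, so 4 can never suffice.
Jules, Kowalski, Beaumont, Novak, and Baptiste alone can cover everything: Thu morning→Novak, Thu afternoon→Jules, Thu evening→Kowalski, Fri morning→Beaumont+Baptiste, Fri afternoon→Beaumont+Novak, Fri evening→Novak+Baptiste, Sat morning→Jules, Sat afternoon→Kowalski, Sat evening→Jules, Sun morning→Beaumont+Baptiste, Sun afternoon→Kowalski.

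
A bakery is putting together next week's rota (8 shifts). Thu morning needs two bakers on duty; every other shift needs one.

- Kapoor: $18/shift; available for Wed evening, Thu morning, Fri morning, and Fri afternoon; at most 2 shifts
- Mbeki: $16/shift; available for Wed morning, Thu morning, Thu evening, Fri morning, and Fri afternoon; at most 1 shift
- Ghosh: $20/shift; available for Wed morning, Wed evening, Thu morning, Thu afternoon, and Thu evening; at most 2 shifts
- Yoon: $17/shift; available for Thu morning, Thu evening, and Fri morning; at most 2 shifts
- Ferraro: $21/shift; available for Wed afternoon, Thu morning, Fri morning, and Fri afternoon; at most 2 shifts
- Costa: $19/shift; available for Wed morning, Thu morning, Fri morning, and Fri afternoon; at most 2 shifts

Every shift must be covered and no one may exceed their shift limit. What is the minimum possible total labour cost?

$165

Wed afternoon can only be covered by Ferraro, so that assignment is forced.
Thu afternoon can only be covered by Ghosh, so that assignment is forced.
Picking the cheapest available baker for each shift independently would cost $156, but that ignores the shift limits.
An optimal schedule: Wed morning→Mbeki, Wed afternoon→Ferraro, Wed evening→Kapoor, Thu morning→Yoon+Costa, Thu afternoon→Ghosh, Thu evening→Yoon, Fri morning→Costa, Fri afternoon→Kapoor.
Total: 16 + 21 + 18 + 17 + 19 + 20 + 17 + 19 + 18 = $165.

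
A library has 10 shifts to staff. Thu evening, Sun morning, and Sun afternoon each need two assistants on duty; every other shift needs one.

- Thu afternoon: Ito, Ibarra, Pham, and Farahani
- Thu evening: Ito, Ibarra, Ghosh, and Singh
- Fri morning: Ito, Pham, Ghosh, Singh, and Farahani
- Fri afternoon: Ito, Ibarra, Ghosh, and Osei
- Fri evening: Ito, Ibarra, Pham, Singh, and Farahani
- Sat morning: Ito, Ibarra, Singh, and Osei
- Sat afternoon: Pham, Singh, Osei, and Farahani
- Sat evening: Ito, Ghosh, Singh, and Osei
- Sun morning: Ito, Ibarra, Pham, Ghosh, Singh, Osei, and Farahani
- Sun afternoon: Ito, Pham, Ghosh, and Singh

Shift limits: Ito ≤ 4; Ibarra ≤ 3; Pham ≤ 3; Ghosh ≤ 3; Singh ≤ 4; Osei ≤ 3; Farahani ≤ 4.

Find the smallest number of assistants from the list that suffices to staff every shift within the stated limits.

13 slots to fill and no one can take more than 4, so at least ⌈13/4⌉ = 4 assistants are needed.
Ito, Ibarra, Pham, and Ghosh alone can cover everything: Thu afternoon→Ito, Thu evening→Ito+Ibarra, Fri morning→Pham, Fri afternoon→Ghosh, Fri evening→Ibarra, Sat morning→Ito, Sat afternoon→Pham, Sat evening→Ito, Sun morning→Ibarra+Ghosh, Sun afternoon→Pham+Ghosh.

4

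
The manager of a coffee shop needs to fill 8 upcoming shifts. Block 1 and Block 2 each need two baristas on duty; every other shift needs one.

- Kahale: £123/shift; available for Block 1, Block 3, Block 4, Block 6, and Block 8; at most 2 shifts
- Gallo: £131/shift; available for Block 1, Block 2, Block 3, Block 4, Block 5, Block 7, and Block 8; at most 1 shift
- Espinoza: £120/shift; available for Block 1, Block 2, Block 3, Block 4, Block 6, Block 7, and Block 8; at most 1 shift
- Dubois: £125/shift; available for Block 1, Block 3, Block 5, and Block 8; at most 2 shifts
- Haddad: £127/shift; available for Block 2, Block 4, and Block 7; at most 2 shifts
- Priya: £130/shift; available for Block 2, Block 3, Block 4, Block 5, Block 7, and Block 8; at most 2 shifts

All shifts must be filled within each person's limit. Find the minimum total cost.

£1261

Picking the cheapest available barista for each shift independently would cost £1215, but that ignores the shift limits.
An optimal schedule: Block 1→Kahale+Dubois, Block 2→Haddad+Priya, Block 3→Dubois, Block 4→Haddad, Block 5→Gallo, Block 6→Kahale, Block 7→Espinoza, Block 8→Priya.
Total: 123 + 125 + 127 + 130 + 125 + 127 + 131 + 123 + 120 + 130 = £1261.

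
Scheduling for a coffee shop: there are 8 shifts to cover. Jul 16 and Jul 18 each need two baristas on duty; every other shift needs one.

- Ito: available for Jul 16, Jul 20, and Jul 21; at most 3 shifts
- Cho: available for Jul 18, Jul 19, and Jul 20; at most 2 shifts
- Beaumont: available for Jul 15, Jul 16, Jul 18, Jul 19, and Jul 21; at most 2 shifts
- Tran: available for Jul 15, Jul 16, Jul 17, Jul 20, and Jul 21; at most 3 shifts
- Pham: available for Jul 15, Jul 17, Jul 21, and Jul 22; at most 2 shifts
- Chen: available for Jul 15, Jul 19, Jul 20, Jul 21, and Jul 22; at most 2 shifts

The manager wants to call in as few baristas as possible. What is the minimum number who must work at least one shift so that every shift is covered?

10 slots to fill and no one can take more than 3, so at least ⌈10/3⌉ = 4 baristas are needed.
No set of 4 baristas can cover every shift (each such set leaves at least one shift with no one available or exceeds a cap).
Ito, Cho, Beaumont, Tran, and Pham alone can cover everything: Jul 15→Beaumont, Jul 16→Ito+Tran, Jul 17→Tran, Jul 18→Cho+Beaumont, Jul 19→Cho, Jul 20→Ito, Jul 21→Ito, Jul 22→Pham.

5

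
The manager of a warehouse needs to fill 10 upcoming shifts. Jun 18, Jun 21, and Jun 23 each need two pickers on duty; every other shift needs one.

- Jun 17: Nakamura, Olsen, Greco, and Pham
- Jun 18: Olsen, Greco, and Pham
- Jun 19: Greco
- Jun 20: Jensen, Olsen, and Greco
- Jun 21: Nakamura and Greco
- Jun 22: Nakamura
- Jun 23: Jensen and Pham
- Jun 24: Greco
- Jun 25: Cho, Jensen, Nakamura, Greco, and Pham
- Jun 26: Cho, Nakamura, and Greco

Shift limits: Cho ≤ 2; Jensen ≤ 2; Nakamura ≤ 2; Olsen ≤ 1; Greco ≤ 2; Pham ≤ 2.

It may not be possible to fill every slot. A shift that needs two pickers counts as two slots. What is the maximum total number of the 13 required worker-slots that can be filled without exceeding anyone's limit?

Total capacity across all pickers is 2+2+2+1+2+2 = 11, and 13 slots are needed, so at most 11 can be filled.
An assignment achieving 11: Jun 18→Olsen+Pham, Jun 19→Greco, Jun 20→Jensen, Jun 21→Nakamura, Jun 22→Nakamura, Jun 23→Jensen+Pham, Jun 24→Greco, Jun 25→Cho, Jun 26→Cho.
Loads: Cho 2/2, Jensen 2/2, Nakamura 2/2, Olsen 1/1, Greco 2/2, Pham 2/2.

11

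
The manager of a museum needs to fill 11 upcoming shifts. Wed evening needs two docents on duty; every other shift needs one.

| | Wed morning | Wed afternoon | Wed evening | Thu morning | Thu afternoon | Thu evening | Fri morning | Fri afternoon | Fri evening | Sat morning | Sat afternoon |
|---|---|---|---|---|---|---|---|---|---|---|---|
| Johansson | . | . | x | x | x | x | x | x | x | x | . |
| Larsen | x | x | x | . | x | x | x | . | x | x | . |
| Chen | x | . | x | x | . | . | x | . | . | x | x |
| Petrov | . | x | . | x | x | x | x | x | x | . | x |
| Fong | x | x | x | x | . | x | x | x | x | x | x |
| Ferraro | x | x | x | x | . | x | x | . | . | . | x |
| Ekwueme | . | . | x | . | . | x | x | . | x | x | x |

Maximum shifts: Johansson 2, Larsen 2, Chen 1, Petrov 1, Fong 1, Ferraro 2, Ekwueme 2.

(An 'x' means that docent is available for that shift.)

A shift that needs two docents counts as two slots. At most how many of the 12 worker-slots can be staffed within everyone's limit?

Total capacity across all docents is 2+2+1+1+1+2+2 = 11, and 12 slots are needed, so at most 11 can be filled.
An assignment achieving 11: Wed morning→Larsen, Wed afternoon→Larsen, Wed evening→Ferraro+Ekwueme, Thu morning→Chen, Thu afternoon→Johansson, Thu evening→Ekwueme, Fri afternoon→Johansson, Fri evening→Petrov, Sat morning→Fong, Sat afternoon→Ferraro.
Loads: Johansson 2/2, Larsen 2/2, Chen 1/1, Petrov 1/1, Fong 1/1, Ferraro 2/2, Ekwueme 2/2.

11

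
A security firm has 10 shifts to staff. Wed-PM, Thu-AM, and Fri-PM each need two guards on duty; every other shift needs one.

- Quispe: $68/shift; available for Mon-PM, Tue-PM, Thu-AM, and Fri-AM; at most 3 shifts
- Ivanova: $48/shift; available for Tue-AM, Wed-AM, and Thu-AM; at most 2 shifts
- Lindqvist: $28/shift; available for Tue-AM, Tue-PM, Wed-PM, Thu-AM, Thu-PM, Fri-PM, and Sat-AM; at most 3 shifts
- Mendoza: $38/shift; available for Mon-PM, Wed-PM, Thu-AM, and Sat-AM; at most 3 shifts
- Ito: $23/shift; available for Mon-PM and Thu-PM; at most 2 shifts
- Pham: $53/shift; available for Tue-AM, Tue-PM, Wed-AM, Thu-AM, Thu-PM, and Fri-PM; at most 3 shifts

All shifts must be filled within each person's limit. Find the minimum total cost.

$514

Wed-PM can only be covered by Lindqvist and Mendoza, so that assignment is forced.
Fri-AM can only be covered by Quispe, so that assignment is forced.
Fri-PM can only be covered by Lindqvist and Pham, so that assignment is forced.
Picking the cheapest available guard for each shift independently would cost $459, but that ignores the shift limits.
An optimal schedule: Mon-PM→Ito, Tue-AM→Lindqvist, Tue-PM→Pham, Wed-AM→Ivanova, Wed-PM→Lindqvist+Mendoza, Thu-AM→Mendoza+Ivanova, Thu-PM→Ito, Fri-AM→Quispe, Fri-PM→Lindqvist+Pham, Sat-AM→Mendoza.
Total: 23 + 28 + 53 + 48 + 28 + 38 + 38 + 48 + 23 + 68 + 28 + 53 + 38 = $514.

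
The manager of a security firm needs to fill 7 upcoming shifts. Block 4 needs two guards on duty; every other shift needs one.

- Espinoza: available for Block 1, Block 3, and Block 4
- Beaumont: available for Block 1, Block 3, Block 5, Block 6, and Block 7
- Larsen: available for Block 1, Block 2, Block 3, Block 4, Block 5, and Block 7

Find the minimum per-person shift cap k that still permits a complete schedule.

With 3 guards and 8 worker-slots to fill, someone must work at least ⌈8/3⌉ = 3 shifts, so k ≥ 3.
k = 3 works: Block 1→Espinoza, Block 2→Larsen, Block 3→Espinoza, Block 4→Espinoza+Larsen, Block 5→Beaumont, Block 6→Beaumont, Block 7→Beaumont.
Loads: Espinoza 3, Beaumont 3, Larsen 2 — all ≤ 3.

3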